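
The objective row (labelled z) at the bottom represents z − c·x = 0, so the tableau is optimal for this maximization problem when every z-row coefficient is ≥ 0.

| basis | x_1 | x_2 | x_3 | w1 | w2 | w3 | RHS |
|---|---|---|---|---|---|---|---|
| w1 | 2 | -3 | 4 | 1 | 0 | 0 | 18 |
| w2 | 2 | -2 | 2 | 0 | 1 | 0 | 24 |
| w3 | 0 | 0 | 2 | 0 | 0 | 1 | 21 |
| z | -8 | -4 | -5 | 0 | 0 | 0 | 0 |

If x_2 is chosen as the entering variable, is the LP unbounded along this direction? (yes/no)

Every constraint-row entry in column x_2 is ≤ 0, so increasing x_2 is unbounded.

yes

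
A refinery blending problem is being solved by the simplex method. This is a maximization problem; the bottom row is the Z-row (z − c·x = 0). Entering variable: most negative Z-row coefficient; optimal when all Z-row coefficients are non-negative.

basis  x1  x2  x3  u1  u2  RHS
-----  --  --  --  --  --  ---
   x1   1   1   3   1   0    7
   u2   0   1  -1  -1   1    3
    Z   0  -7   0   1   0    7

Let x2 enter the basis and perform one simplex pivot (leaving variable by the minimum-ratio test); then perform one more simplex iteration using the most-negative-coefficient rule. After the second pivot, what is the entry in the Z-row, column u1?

Ratio test on column x2 — row 1: 7/1 = 7; row 2: 3/1 = 3. Minimum is 3 at row 2 (u2 leaves); pivot element 1.
Divide row 2 by 1; eliminate column x2 from the other rows.
Second iteration: most negative Z-row entry is -7 in column x3, so x3 enters.
Ratio test on column x3 — row 1: 4/4 = 1; row 2: entry -1 ≤ 0. Minimum is 1 at row 1 (x1 leaves); pivot element 4.
Divide row 1 by 4; eliminate column x3 from the other rows.
After both pivots, the entry at the Z-row, column u1 is -5/2.

-5/2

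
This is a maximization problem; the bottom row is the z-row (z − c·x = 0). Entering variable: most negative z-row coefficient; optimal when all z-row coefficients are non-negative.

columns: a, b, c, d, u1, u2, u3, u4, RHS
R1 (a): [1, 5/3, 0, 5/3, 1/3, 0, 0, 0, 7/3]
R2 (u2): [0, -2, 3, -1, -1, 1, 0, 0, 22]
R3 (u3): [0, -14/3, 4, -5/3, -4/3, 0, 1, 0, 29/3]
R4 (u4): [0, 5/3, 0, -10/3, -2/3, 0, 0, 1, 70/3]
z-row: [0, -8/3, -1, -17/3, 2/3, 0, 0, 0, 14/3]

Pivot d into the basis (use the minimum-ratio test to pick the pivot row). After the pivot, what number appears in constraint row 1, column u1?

Ratio test on column d — row 1: (7/3)/(5/3) = 7/5; row 2: entry -1 ≤ 0; row 3: entry -5/3 ≤ 0; row 4: entry -10/3 ≤ 0. Minimum is 7/5 at row 1 (a leaves); pivot element 5/3.
Divide row 1 by 5/3; eliminate column d from the other rows.
In the new row 1, the u1 entry is the old entry divided by the pivot: (1/3)/(5/3) = 1/5.

1/5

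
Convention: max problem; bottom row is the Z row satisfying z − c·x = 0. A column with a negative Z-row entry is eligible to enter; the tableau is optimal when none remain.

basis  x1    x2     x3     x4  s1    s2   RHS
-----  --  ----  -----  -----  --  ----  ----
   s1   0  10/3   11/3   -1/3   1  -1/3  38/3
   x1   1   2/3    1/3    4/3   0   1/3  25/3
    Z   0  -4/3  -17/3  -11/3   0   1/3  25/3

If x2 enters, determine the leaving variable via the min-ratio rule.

s1

Column x2 entries and ratios — s1: (38/3)/(10/3) = 19/5; x1: (25/3)/(2/3) = 25/2.
Smallest ratio is 19/5 in the row of s1, so s1 leaves.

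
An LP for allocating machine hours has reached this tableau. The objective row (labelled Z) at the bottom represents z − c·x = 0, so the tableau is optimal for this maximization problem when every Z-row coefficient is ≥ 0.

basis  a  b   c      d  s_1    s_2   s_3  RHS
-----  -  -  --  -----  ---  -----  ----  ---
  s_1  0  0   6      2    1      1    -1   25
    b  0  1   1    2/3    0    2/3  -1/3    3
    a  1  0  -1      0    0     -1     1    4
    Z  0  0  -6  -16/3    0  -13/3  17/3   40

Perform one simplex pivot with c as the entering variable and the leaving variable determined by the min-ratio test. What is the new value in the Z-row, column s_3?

Ratio test on column c — row 1: 25/6 = 25/6; row 2: 3/1 = 3; row 3: entry -1 ≤ 0. Minimum is 3 at row 2 (b leaves); pivot element 1.
Divide row 2 by 1; eliminate column c from the other rows.
Z-row update in column s_3: 17/3 − (-6)·(-1/3) = 11/3.

11/3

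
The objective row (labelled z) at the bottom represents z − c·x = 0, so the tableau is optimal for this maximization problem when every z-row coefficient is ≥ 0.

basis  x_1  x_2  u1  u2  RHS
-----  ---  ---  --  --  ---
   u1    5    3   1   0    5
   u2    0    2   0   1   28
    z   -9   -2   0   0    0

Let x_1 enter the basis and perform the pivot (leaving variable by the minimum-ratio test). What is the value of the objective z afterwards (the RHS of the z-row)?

Ratio test on column x_1 — row 1: 5/5 = 1; row 2: entry 0 ≤ 0. Minimum is 1 at row 1 (u1 leaves); pivot element 5.
Pivot on row 1; the z-row RHS becomes 0 − (-9)·1 = 9.

9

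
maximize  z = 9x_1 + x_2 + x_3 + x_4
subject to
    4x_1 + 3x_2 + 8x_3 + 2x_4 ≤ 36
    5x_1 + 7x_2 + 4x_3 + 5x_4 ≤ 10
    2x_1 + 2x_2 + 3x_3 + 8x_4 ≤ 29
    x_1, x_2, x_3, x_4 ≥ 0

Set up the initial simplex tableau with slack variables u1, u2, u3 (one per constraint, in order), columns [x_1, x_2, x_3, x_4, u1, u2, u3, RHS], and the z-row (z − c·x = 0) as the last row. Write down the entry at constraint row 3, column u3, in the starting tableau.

Slack u3 belongs to constraint 3; its column is the unit vector e_3, so the entry in row 3 is 1.

1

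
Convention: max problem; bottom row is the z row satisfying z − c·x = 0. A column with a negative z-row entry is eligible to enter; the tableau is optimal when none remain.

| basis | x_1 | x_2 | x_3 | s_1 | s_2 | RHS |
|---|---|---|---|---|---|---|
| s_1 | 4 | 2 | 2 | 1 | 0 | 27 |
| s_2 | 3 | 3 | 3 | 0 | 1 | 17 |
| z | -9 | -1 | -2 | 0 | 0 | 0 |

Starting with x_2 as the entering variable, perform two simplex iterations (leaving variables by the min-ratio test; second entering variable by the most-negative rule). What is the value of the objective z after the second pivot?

Ratio test on column x_2 — row 1: 27/2 = 27/2; row 2: 17/3 = 17/3. Minimum is 17/3 at row 2 (s_2 leaves); pivot element 3.
Pivot on row 2; the z-row RHS becomes 0 − (-1)·(17/3) = 17/3.
Next entering variable (most negative z-row entry -8): x_1.
Ratio test on column x_1 — row 1: (47/3)/2 = 47/6; row 2: (17/3)/1 = 17/3. Minimum is 17/3 at row 2 (x_2 leaves); pivot element 1.
After the second pivot the z-row RHS is 17/3 − (-8)·(17/3) = 51.

51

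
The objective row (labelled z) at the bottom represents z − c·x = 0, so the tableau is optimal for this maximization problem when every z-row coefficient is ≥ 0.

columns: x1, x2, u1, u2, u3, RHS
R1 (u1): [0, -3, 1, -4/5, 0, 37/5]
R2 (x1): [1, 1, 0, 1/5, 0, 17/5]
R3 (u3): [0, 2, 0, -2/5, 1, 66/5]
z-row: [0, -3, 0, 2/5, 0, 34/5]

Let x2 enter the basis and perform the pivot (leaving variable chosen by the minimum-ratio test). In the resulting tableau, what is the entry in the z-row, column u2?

1

Ratio test on column x2 — row 1: entry -3 ≤ 0; row 2: (17/5)/1 = 17/5; row 3: (66/5)/2 = 33/5. Minimum is 17/5 at row 2 (x1 leaves); pivot element 1.
Divide row 2 by 1; eliminate column x2 from the other rows.
z-row update in column u2: 2/5 − (-3)·(1/5) = 1.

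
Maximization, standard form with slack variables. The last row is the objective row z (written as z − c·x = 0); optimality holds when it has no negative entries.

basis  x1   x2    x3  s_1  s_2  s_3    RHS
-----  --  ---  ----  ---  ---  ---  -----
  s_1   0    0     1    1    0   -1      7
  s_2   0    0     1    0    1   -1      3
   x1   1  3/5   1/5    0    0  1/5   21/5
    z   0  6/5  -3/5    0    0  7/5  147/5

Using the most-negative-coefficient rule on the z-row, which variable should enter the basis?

Negative z-row entries: x3: -3/5.
The most negative is -3/5 in column x3, so x3 enters.

x3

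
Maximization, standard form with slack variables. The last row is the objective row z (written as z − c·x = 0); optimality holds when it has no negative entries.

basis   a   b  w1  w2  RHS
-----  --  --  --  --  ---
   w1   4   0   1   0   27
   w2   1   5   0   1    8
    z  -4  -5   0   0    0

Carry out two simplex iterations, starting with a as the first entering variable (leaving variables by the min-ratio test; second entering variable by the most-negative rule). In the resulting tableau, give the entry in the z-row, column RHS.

Ratio test on column a — row 1: 27/4 = 27/4; row 2: 8/1 = 8. Minimum is 27/4 at row 1 (w1 leaves); pivot element 4.
Divide row 1 by 4; eliminate column a from the other rows.
Second iteration: most negative z-row entry is -5 in column b, so b enters.
Ratio test on column b — row 1: entry 0 ≤ 0; row 2: (5/4)/5 = 1/4. Minimum is 1/4 at row 2 (w2 leaves); pivot element 5.
Divide row 2 by 5; eliminate column b from the other rows.
After both pivots, the entry at the z-row, column RHS is 113/4.

113/4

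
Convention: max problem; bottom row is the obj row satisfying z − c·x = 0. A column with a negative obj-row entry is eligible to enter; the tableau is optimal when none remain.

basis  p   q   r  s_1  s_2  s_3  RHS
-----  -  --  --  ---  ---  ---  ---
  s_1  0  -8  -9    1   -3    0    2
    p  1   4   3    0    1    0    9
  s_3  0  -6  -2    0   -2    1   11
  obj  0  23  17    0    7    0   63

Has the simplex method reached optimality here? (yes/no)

Every obj-row coefficient is ≥ 0, so the tableau is optimal.

yes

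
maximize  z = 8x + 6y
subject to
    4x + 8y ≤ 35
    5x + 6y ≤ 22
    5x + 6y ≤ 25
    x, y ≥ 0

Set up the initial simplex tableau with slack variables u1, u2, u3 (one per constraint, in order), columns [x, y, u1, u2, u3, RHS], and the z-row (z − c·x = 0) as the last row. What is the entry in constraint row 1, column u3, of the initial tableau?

0

Slack u3 belongs to constraint 3; its column is the unit vector e_3, so the entry in row 1 is 0.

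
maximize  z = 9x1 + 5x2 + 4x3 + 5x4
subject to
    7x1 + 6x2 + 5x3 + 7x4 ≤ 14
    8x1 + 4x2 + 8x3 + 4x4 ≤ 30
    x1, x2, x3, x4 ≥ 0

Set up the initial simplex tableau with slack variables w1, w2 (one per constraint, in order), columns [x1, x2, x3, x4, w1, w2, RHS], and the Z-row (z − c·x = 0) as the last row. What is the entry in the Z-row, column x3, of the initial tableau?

-4

The Z-row carries the negated objective coefficients: the x3 entry is -4.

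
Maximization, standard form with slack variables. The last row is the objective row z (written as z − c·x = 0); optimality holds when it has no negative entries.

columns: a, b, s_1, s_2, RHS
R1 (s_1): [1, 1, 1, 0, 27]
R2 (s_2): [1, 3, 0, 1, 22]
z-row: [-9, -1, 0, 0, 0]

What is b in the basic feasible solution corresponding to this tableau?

0

b is not in the basis, so in the current basic feasible solution b = 0.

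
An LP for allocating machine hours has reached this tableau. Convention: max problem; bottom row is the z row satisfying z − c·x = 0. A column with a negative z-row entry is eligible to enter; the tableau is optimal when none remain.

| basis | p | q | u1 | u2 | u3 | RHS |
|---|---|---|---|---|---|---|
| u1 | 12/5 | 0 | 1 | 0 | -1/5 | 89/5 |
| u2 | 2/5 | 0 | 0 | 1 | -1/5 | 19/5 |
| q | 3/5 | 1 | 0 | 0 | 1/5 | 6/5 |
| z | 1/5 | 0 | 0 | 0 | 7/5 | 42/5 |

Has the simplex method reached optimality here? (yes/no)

yes

Every z-row coefficient is ≥ 0, so the tableau is optimal.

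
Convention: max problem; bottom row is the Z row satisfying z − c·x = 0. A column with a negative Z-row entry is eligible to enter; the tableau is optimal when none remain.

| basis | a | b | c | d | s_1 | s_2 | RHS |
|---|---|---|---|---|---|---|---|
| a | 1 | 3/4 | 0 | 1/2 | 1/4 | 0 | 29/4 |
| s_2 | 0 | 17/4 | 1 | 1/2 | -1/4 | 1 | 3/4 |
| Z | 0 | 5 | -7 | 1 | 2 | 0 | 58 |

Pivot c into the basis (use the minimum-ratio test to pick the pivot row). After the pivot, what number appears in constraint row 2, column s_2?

1

Ratio test on column c — row 1: entry 0 ≤ 0; row 2: (3/4)/1 = 3/4. Minimum is 3/4 at row 2 (s_2 leaves); pivot element 1.
Divide row 2 by 1; eliminate column c from the other rows.
In the new row 2, the s_2 entry is the old entry divided by the pivot: 1/1 = 1.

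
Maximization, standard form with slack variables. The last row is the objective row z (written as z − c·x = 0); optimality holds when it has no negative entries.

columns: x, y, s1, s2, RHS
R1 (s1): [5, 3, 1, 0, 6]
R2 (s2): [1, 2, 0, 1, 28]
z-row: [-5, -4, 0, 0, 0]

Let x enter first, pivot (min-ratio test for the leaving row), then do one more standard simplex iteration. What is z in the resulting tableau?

8

Ratio test on column x — row 1: 6/5 = 6/5; row 2: 28/1 = 28. Minimum is 6/5 at row 1 (s1 leaves); pivot element 5.
Pivot on row 1; the z-row RHS becomes 0 − (-5)·(6/5) = 6.
Next entering variable (most negative z-row entry -1): y.
Ratio test on column y — row 1: (6/5)/(3/5) = 2; row 2: (134/5)/(7/5) = 134/7. Minimum is 2 at row 1 (x leaves); pivot element 3/5.
After the second pivot the z-row RHS is 6 − (-1)·2 = 8.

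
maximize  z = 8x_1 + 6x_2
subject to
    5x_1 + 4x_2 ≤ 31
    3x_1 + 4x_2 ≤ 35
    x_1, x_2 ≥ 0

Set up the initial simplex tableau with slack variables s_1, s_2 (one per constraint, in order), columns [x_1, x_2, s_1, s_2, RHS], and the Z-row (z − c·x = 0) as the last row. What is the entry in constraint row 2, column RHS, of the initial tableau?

The RHS of constraint 2 is b_2 = 35.

35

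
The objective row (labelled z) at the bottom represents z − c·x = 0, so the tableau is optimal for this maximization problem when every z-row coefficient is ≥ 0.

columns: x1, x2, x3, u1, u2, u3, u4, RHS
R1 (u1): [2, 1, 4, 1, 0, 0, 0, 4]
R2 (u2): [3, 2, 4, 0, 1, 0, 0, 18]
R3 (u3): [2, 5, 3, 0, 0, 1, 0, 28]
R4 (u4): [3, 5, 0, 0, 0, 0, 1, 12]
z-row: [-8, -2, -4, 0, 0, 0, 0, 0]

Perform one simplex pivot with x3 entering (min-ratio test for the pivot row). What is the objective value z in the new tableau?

Ratio test on column x3 — row 1: 4/4 = 1; row 2: 18/4 = 9/2; row 3: 28/3 = 28/3; row 4: entry 0 ≤ 0. Minimum is 1 at row 1 (u1 leaves); pivot element 4.
Pivot on row 1; the z-row RHS becomes 0 − (-4)·1 = 4.

4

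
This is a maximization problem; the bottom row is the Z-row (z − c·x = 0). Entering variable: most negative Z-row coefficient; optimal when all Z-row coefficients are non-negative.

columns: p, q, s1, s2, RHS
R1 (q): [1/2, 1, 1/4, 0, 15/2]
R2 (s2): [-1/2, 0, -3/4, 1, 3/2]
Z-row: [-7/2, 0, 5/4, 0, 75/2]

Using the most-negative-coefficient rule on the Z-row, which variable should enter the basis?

p

Negative Z-row entries: p: -7/2.
The most negative is -7/2 in column p, so p enters.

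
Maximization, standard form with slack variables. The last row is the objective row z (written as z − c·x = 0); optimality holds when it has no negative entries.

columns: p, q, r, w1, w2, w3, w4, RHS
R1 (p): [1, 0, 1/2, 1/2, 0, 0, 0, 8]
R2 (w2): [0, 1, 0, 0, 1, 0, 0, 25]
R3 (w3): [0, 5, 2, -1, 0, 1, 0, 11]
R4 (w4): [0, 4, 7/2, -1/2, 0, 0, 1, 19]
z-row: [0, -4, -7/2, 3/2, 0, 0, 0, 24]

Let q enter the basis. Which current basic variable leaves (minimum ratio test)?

Column q entries and ratios — p: 0 ≤ 0, skip; w2: 25/1 = 25; w3: 11/5 = 11/5; w4: 19/4 = 19/4.
Smallest ratio is 11/5 in the row of w3, so w3 leaves.

w3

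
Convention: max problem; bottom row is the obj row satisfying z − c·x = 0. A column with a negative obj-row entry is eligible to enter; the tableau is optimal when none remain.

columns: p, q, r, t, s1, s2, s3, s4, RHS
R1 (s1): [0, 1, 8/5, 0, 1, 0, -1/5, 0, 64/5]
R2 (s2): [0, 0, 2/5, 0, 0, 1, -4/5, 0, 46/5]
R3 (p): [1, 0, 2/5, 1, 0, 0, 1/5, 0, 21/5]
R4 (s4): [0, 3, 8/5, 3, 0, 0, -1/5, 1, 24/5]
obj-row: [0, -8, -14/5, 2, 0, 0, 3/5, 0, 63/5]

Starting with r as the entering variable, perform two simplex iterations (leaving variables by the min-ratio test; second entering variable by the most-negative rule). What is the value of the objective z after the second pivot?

127/5

Ratio test on column r — row 1: (64/5)/(8/5) = 8; row 2: (46/5)/(2/5) = 23; row 3: (21/5)/(2/5) = 21/2; row 4: (24/5)/(8/5) = 3. Minimum is 3 at row 4 (s4 leaves); pivot element 8/5.
Pivot on row 4; the obj-row RHS becomes 63/5 − (-14/5)·3 = 21.
Next entering variable (most negative obj-row entry -11/4): q.
Ratio test on column q — row 1: entry -2 ≤ 0; row 2: entry -3/4 ≤ 0; row 3: entry -3/4 ≤ 0; row 4: 3/(15/8) = 8/5. Minimum is 8/5 at row 4 (r leaves); pivot element 15/8.
After the second pivot the obj-row RHS is 21 − (-11/4)·(8/5) = 127/5.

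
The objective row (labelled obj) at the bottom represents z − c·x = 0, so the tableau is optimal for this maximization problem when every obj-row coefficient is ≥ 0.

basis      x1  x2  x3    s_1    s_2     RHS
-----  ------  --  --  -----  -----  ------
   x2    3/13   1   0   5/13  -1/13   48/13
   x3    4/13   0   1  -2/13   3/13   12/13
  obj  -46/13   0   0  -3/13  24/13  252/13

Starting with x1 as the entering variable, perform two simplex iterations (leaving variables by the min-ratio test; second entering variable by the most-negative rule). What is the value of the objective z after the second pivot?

Ratio test on column x1 — row 1: (48/13)/(3/13) = 16; row 2: (12/13)/(4/13) = 3. Minimum is 3 at row 2 (x3 leaves); pivot element 4/13.
Pivot on row 2; the obj-row RHS becomes 252/13 − (-46/13)·3 = 30.
Next entering variable (most negative obj-row entry -2): s_1.
Ratio test on column s_1 — row 1: 3/(1/2) = 6; row 2: entry -1/2 ≤ 0. Minimum is 6 at row 1 (x2 leaves); pivot element 1/2.
After the second pivot the obj-row RHS is 30 − (-2)·6 = 42.

42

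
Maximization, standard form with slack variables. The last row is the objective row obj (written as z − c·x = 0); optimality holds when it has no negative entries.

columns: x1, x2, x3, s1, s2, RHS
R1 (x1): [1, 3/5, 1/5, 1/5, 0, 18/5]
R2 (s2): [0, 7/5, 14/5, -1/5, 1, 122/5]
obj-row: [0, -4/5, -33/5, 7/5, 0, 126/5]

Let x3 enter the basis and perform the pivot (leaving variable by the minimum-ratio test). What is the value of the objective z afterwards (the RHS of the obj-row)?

579/7

Ratio test on column x3 — row 1: (18/5)/(1/5) = 18; row 2: (122/5)/(14/5) = 61/7. Minimum is 61/7 at row 2 (s2 leaves); pivot element 14/5.
Pivot on row 2; the obj-row RHS becomes 126/5 − (-33/5)·(61/7) = 579/7.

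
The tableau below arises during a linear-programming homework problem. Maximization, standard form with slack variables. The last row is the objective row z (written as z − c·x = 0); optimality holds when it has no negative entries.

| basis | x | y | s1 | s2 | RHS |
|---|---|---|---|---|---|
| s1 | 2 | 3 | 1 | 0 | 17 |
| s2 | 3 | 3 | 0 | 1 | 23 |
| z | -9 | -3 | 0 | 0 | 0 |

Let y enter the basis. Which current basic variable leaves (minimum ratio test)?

s1

Column y entries and ratios — s1: 17/3 = 17/3; s2: 23/3 = 23/3.
Smallest ratio is 17/3 in the row of s1, so s1 leaves.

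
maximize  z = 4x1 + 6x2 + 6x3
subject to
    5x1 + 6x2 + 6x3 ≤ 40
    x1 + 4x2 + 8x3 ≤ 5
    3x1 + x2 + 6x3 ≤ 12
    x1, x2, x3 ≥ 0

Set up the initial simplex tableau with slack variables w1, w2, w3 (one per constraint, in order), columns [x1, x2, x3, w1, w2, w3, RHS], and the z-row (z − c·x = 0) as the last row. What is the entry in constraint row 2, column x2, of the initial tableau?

Constraint 2 has coefficient 4 on x2.

4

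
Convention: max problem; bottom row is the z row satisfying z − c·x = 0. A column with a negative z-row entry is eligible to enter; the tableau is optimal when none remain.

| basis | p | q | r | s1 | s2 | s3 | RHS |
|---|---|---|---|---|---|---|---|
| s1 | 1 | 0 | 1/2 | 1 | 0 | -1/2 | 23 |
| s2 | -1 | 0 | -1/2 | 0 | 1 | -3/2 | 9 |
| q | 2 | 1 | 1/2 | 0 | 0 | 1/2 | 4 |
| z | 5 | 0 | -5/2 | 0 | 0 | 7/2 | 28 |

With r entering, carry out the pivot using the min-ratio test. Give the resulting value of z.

48

Ratio test on column r — row 1: 23/(1/2) = 46; row 2: entry -1/2 ≤ 0; row 3: 4/(1/2) = 8. Minimum is 8 at row 3 (q leaves); pivot element 1/2.
Pivot on row 3; the z-row RHS becomes 28 − (-5/2)·8 = 48.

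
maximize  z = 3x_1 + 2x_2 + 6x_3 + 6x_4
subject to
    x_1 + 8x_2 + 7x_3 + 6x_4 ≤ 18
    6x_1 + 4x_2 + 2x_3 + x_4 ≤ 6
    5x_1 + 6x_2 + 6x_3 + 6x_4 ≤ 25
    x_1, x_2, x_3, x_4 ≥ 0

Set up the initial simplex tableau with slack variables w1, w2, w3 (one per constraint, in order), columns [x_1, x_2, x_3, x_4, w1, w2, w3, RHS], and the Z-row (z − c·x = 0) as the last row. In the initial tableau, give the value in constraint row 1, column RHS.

The RHS of constraint 1 is b_1 = 18.

18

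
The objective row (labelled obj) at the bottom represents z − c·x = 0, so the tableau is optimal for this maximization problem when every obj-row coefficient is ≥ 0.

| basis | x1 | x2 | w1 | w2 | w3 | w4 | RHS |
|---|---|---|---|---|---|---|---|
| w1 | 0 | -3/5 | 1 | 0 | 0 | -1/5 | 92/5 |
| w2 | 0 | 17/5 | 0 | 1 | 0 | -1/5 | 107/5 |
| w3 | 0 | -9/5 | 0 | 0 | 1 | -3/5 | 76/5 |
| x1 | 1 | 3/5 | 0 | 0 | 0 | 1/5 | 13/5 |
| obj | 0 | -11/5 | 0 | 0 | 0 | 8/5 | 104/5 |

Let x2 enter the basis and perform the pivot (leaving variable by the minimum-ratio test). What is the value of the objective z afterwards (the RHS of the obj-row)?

91/3

Ratio test on column x2 — row 1: entry -3/5 ≤ 0; row 2: (107/5)/(17/5) = 107/17; row 3: entry -9/5 ≤ 0; row 4: (13/5)/(3/5) = 13/3. Minimum is 13/3 at row 4 (x1 leaves); pivot element 3/5.
Pivot on row 4; the obj-row RHS becomes 104/5 − (-11/5)·(13/3) = 91/3.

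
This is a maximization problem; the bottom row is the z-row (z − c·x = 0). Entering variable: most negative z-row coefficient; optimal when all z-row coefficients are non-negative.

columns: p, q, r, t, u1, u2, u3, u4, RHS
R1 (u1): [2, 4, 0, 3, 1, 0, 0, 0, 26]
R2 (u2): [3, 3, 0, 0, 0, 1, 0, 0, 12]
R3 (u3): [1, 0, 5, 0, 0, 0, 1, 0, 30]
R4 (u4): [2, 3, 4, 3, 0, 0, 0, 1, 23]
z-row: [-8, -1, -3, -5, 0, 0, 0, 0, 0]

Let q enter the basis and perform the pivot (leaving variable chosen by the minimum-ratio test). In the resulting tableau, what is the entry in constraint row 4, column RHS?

Ratio test on column q — row 1: 26/4 = 13/2; row 2: 12/3 = 4; row 3: entry 0 ≤ 0; row 4: 23/3 = 23/3. Minimum is 4 at row 2 (u2 leaves); pivot element 3.
Divide row 2 by 3; eliminate column q from the other rows.
Row 4 update in column RHS: 23 − 3·4 = 11.

11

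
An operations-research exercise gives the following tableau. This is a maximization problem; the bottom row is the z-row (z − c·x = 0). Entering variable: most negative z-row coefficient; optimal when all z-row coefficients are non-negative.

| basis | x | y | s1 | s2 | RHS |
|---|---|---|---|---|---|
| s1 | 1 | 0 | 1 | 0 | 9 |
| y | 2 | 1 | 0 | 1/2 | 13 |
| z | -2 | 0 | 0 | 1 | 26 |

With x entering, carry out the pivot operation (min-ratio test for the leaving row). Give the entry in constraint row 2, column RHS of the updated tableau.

Ratio test on column x — row 1: 9/1 = 9; row 2: 13/2 = 13/2. Minimum is 13/2 at row 2 (y leaves); pivot element 2.
Divide row 2 by 2; eliminate column x from the other rows.
In the new row 2, the RHS entry is the old entry divided by the pivot: 13/2 = 13/2.

13/2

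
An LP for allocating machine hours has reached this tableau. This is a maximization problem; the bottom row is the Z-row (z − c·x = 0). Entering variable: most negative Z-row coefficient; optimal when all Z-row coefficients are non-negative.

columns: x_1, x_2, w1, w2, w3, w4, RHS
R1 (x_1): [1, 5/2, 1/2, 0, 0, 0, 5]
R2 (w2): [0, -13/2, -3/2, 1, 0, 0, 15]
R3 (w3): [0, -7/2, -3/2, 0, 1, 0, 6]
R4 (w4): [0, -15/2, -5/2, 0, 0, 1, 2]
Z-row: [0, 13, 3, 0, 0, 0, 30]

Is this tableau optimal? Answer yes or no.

Every Z-row coefficient is ≥ 0, so the tableau is optimal.

yes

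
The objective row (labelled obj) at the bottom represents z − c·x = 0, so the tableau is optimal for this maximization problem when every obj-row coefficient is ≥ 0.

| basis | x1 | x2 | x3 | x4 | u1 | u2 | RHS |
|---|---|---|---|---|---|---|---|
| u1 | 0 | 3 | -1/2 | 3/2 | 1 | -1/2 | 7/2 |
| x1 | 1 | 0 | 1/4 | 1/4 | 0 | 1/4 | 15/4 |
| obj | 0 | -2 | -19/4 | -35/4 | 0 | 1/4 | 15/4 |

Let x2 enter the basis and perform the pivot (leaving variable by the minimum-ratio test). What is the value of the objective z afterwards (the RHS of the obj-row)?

Ratio test on column x2 — row 1: (7/2)/3 = 7/6; row 2: entry 0 ≤ 0. Minimum is 7/6 at row 1 (u1 leaves); pivot element 3.
Pivot on row 1; the obj-row RHS becomes 15/4 − (-2)·(7/6) = 73/12.

73/12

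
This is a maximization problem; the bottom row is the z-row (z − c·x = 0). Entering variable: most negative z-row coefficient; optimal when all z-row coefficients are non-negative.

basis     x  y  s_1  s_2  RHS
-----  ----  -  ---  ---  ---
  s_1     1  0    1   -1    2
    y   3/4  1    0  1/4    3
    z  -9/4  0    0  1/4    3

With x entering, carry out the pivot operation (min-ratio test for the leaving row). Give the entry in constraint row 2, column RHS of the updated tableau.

3/2

Ratio test on column x — row 1: 2/1 = 2; row 2: 3/(3/4) = 4. Minimum is 2 at row 1 (s_1 leaves); pivot element 1.
Divide row 1 by 1; eliminate column x from the other rows.
Row 2 update in column RHS: 3 − (3/4)·2 = 3/2.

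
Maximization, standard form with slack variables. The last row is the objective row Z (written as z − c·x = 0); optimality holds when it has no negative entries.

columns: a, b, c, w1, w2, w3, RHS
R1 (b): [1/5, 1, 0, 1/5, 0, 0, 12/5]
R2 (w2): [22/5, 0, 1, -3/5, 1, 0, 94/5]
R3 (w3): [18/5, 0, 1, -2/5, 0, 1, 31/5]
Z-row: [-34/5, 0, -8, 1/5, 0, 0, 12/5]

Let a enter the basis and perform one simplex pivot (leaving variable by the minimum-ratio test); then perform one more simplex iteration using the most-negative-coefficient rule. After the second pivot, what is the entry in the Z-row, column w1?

Ratio test on column a — row 1: (12/5)/(1/5) = 12; row 2: (94/5)/(22/5) = 47/11; row 3: (31/5)/(18/5) = 31/18. Minimum is 31/18 at row 3 (w3 leaves); pivot element 18/5.
Divide row 3 by 18/5; eliminate column a from the other rows.
Second iteration: most negative Z-row entry is -55/9 in column c, so c enters.
Ratio test on column c — row 1: entry -1/18 ≤ 0; row 2: entry -2/9 ≤ 0; row 3: (31/18)/(5/18) = 31/5. Minimum is 31/5 at row 3 (a leaves); pivot element 5/18.
Divide row 3 by 5/18; eliminate column c from the other rows.
After both pivots, the entry at the Z-row, column w1 is -3.

-3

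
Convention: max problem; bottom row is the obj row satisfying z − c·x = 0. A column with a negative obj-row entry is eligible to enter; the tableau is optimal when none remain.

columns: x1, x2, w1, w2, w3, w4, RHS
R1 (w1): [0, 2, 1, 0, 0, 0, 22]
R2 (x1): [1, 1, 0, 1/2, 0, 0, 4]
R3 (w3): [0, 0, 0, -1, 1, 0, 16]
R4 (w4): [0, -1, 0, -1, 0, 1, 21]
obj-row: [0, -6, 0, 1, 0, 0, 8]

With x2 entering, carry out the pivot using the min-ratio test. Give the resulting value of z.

32

Ratio test on column x2 — row 1: 22/2 = 11; row 2: 4/1 = 4; row 3: entry 0 ≤ 0; row 4: entry -1 ≤ 0. Minimum is 4 at row 2 (x1 leaves); pivot element 1.
Pivot on row 2; the obj-row RHS becomes 8 − (-6)·4 = 32.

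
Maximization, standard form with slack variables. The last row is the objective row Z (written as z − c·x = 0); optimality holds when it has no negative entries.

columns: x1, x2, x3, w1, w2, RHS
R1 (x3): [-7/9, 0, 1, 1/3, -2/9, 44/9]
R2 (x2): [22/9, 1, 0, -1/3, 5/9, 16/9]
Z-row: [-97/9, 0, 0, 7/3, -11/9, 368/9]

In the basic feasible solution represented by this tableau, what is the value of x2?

16/9

x2 is basic (row 2); its value is the RHS of that row, 16/9.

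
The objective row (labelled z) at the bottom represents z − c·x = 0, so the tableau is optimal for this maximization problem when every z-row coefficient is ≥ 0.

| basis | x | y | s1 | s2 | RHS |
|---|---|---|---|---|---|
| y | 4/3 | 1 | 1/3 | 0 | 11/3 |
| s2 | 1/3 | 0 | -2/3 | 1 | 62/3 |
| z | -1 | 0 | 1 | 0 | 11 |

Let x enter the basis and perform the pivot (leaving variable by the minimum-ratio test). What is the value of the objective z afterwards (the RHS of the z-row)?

55/4

Ratio test on column x — row 1: (11/3)/(4/3) = 11/4; row 2: (62/3)/(1/3) = 62. Minimum is 11/4 at row 1 (y leaves); pivot element 4/3.
Pivot on row 1; the z-row RHS becomes 11 − (-1)·(11/4) = 55/4.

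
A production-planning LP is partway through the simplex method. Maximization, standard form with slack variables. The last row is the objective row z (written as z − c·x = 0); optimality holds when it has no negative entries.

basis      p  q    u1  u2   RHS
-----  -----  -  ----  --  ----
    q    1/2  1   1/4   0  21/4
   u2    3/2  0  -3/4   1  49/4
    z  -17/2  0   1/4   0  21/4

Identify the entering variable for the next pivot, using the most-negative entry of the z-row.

p

Negative z-row entries: p: -17/2.
The most negative is -17/2 in column p, so p enters.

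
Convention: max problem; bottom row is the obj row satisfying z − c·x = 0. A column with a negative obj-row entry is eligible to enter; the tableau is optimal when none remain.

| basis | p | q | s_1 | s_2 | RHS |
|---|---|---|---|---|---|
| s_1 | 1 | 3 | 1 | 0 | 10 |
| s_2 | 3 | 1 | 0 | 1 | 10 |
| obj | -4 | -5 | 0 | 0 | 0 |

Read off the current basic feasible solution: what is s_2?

s_2 is basic (row 2); its value is the RHS of that row, 10.

10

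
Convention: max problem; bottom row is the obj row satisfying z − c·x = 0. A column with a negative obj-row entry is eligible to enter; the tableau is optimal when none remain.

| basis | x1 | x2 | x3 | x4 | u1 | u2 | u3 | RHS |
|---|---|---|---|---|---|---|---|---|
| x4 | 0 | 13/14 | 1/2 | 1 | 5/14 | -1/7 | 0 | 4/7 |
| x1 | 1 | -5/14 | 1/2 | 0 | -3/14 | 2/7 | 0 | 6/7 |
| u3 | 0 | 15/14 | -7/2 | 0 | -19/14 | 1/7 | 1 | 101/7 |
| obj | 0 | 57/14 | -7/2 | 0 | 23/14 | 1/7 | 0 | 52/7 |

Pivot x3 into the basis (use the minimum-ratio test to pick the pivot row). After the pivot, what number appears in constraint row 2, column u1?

-4/7

Ratio test on column x3 — row 1: (4/7)/(1/2) = 8/7; row 2: (6/7)/(1/2) = 12/7; row 3: entry -7/2 ≤ 0. Minimum is 8/7 at row 1 (x4 leaves); pivot element 1/2.
Divide row 1 by 1/2; eliminate column x3 from the other rows.
Row 2 update in column u1: -3/14 − (1/2)·(5/7) = -4/7.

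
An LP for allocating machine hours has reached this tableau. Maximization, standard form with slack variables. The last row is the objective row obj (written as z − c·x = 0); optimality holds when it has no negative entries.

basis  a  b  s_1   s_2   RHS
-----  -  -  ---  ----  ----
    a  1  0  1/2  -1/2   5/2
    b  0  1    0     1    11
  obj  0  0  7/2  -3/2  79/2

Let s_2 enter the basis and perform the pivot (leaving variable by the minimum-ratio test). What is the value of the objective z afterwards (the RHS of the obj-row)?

Ratio test on column s_2 — row 1: entry -1/2 ≤ 0; row 2: 11/1 = 11. Minimum is 11 at row 2 (b leaves); pivot element 1.
Pivot on row 2; the obj-row RHS becomes 79/2 − (-3/2)·11 = 56.

56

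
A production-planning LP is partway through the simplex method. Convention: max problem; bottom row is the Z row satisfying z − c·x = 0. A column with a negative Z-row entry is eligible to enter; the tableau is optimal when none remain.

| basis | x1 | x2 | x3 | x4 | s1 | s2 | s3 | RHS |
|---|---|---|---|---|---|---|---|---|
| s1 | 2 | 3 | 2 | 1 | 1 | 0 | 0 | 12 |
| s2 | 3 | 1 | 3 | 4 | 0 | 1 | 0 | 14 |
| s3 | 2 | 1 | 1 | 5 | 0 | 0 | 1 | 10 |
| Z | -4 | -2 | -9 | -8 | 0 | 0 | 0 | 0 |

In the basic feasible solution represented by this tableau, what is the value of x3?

0

x3 is not in the basis, so in the current basic feasible solution x3 = 0.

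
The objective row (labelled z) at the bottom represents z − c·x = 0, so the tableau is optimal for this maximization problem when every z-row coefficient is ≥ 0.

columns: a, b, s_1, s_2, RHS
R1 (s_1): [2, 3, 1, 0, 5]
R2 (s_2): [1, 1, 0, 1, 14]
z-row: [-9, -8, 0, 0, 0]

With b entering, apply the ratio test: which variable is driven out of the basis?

Column b entries and ratios — s_1: 5/3 = 5/3; s_2: 14/1 = 14.
Smallest ratio is 5/3 in the row of s_1, so s_1 leaves.

s_1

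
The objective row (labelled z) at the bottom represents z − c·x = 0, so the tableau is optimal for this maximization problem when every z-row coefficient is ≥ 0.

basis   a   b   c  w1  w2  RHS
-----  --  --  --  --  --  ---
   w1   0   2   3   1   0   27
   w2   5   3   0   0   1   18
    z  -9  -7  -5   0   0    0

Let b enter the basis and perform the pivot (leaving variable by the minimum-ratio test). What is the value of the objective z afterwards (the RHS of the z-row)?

Ratio test on column b — row 1: 27/2 = 27/2; row 2: 18/3 = 6. Minimum is 6 at row 2 (w2 leaves); pivot element 3.
Pivot on row 2; the z-row RHS becomes 0 − (-7)·6 = 42.

42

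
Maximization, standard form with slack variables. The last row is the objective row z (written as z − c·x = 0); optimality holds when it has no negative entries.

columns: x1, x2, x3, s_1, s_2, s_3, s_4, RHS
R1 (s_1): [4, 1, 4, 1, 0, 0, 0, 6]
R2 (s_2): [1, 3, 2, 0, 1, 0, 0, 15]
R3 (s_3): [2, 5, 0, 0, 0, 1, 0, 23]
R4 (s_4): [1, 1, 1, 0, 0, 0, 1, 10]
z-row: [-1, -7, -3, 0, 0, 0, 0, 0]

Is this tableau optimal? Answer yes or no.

The z-row has a negative entry -7 in column x2, so it is not optimal.

no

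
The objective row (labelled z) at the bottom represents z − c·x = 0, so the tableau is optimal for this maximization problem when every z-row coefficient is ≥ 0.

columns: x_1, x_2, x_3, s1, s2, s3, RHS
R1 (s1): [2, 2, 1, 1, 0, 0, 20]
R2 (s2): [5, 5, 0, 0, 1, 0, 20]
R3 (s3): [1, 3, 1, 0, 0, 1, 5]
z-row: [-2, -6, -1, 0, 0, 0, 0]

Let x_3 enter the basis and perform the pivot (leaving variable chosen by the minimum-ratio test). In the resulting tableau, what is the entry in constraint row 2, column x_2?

5

Ratio test on column x_3 — row 1: 20/1 = 20; row 2: entry 0 ≤ 0; row 3: 5/1 = 5. Minimum is 5 at row 3 (s3 leaves); pivot element 1.
Divide row 3 by 1; eliminate column x_3 from the other rows.
Row 2 update in column x_2: 5 − 0·3 = 5.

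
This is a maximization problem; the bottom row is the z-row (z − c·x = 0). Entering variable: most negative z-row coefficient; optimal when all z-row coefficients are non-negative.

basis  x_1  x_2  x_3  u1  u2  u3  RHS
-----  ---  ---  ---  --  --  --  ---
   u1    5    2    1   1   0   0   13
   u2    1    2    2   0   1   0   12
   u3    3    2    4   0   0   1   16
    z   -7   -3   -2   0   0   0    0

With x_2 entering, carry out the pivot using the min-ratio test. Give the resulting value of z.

18

Ratio test on column x_2 — row 1: 13/2 = 13/2; row 2: 12/2 = 6; row 3: 16/2 = 8. Minimum is 6 at row 2 (u2 leaves); pivot element 2.
Pivot on row 2; the z-row RHS becomes 0 − (-3)·6 = 18.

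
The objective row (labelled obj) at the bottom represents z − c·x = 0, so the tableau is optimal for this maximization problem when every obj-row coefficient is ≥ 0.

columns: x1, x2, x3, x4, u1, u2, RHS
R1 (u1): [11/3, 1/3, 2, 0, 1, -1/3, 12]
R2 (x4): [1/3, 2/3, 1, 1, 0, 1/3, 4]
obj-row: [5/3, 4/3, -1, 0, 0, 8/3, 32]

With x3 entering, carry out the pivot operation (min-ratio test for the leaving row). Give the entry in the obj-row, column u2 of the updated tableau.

Ratio test on column x3 — row 1: 12/2 = 6; row 2: 4/1 = 4. Minimum is 4 at row 2 (x4 leaves); pivot element 1.
Divide row 2 by 1; eliminate column x3 from the other rows.
obj-row update in column u2: 8/3 − (-1)·(1/3) = 3.

3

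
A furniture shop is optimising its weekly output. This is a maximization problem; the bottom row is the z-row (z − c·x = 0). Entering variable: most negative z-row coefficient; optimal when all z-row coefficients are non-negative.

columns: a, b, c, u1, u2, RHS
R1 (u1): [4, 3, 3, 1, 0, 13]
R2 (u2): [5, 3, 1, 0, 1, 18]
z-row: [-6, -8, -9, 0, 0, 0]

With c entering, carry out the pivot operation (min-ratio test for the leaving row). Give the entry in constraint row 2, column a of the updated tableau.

Ratio test on column c — row 1: 13/3 = 13/3; row 2: 18/1 = 18. Minimum is 13/3 at row 1 (u1 leaves); pivot element 3.
Divide row 1 by 3; eliminate column c from the other rows.
Row 2 update in column a: 5 − 1·(4/3) = 11/3.

11/3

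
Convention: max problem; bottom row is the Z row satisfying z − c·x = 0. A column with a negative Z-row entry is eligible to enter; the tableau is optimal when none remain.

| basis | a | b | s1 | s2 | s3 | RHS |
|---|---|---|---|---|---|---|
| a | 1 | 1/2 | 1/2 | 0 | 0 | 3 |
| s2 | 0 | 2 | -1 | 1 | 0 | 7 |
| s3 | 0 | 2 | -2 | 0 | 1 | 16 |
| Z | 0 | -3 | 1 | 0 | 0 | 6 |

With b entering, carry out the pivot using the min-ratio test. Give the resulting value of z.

33/2

Ratio test on column b — row 1: 3/(1/2) = 6; row 2: 7/2 = 7/2; row 3: 16/2 = 8. Minimum is 7/2 at row 2 (s2 leaves); pivot element 2.
Pivot on row 2; the Z-row RHS becomes 6 − (-3)·(7/2) = 33/2.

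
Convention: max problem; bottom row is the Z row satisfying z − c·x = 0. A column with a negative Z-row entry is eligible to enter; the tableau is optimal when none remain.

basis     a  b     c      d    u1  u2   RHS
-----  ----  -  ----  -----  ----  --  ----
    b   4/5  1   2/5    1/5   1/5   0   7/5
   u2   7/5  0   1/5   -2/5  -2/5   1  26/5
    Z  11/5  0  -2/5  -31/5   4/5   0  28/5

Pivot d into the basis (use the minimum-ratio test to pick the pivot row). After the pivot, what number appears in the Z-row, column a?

27

Ratio test on column d — row 1: (7/5)/(1/5) = 7; row 2: entry -2/5 ≤ 0. Minimum is 7 at row 1 (b leaves); pivot element 1/5.
Divide row 1 by 1/5; eliminate column d from the other rows.
Z-row update in column a: 11/5 − (-31/5)·4 = 27.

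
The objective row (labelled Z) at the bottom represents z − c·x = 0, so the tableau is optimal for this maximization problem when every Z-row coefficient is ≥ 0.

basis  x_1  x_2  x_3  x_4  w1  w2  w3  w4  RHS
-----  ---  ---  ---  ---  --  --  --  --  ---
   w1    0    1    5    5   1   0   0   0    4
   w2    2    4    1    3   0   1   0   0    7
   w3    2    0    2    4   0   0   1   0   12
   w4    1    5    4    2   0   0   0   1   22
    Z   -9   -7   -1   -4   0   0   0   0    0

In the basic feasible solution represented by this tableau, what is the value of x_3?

x_3 is not in the basis, so in the current basic feasible solution x_3 = 0.

0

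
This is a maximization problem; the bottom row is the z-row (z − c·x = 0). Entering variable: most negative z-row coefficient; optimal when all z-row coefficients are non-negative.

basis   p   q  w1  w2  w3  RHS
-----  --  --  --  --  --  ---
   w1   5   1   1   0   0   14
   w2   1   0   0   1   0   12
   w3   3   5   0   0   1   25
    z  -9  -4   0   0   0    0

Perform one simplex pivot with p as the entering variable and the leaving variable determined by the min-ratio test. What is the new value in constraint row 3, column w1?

Ratio test on column p — row 1: 14/5 = 14/5; row 2: 12/1 = 12; row 3: 25/3 = 25/3. Minimum is 14/5 at row 1 (w1 leaves); pivot element 5.
Divide row 1 by 5; eliminate column p from the other rows.
Row 3 update in column w1: 0 − 3·(1/5) = -3/5.

-3/5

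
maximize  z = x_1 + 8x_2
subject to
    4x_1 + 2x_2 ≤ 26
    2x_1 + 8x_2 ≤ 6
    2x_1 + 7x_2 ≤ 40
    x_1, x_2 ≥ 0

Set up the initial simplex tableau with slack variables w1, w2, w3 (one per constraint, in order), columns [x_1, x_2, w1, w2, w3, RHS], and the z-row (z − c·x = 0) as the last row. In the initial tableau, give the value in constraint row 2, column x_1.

2

Constraint 2 has coefficient 2 on x_1.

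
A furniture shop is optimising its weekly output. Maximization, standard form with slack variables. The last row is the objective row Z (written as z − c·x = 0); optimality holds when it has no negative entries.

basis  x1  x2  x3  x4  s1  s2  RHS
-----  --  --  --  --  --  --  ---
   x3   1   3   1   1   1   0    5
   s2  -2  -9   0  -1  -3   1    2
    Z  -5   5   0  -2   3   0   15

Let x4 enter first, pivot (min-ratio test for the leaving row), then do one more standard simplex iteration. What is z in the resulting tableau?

40

Ratio test on column x4 — row 1: 5/1 = 5; row 2: entry -1 ≤ 0. Minimum is 5 at row 1 (x3 leaves); pivot element 1.
Pivot on row 1; the Z-row RHS becomes 15 − (-2)·5 = 25.
Next entering variable (most negative Z-row entry -3): x1.
Ratio test on column x1 — row 1: 5/1 = 5; row 2: entry -1 ≤ 0. Minimum is 5 at row 1 (x4 leaves); pivot element 1.
After the second pivot the Z-row RHS is 25 − (-3)·5 = 40.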